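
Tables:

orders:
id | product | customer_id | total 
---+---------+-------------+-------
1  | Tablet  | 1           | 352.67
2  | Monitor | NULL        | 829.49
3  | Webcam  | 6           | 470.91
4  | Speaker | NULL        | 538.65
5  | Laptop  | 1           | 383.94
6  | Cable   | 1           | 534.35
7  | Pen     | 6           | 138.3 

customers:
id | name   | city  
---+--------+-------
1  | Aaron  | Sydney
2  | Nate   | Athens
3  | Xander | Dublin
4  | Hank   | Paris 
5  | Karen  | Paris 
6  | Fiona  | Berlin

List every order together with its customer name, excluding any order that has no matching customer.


INNER JOIN keeps only orders rows whose customer_id matches an id in customers. Walk through each order:
  - order 1 (Tablet): customer_id=1 -> matches Aaron
  - order 2 (Monitor): customer_id=NULL, no match -> dropped
  - order 3 (Webcam): customer_id=6 -> matches Fiona
  - order 4 (Speaker): customer_id=NULL, no match -> dropped
  - order 5 (Laptop): customer_id=1 -> matches Aaron
  - order 6 (Cable): customer_id=1 -> matches Aaron
  - order 7 (Pen): customer_id=6 -> matches Fiona
So 2 of 7 rows are dropped.

SQL:
SELECT a.product, b.name AS customer
FROM orders a
INNER JOIN customers b ON a.customer_id = b.id

Result:
product | customer
--------+---------
Tablet  | Aaron   
Webcam  | Fiona   
Laptop  | Aaron   
Cable   | Aaron   
Pen     | Fiona   


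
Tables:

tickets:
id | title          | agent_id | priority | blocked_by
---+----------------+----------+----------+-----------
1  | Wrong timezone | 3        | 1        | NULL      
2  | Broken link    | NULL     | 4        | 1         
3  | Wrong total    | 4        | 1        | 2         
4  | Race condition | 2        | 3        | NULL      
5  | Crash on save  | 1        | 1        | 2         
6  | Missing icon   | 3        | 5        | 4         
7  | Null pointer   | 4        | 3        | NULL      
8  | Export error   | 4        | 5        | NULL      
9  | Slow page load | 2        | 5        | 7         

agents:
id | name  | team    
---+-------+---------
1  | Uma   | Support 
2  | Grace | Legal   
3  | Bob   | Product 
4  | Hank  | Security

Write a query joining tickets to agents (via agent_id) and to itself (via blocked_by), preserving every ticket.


Two LEFT JOINs from the same base table tickets: one to agents via agent_id, one to tickets itself via blocked_by. Both are LEFT so every ticket is preserved.
Match against agents:
  - ticket 1 (Wrong timezone): agent_id=3 -> matches Bob
  - ticket 2 (Broken link): agent_id=NULL, no match -> kept with NULL
  - ticket 3 (Wrong total): agent_id=4 -> matches Hank
  - ticket 4 (Race condition): agent_id=2 -> matches Grace
  - ticket 5 (Crash on save): agent_id=1 -> matches Uma
  - ticket 6 (Missing icon): agent_id=3 -> matches Bob
  - ticket 7 (Null pointer): agent_id=4 -> matches Hank
  - ticket 8 (Export error): agent_id=4 -> matches Hank
  - ticket 9 (Slow page load): agent_id=2 -> matches Grace
Match against tickets (self):
  - ticket 1 (Wrong timezone): blocked_by=NULL -> NULL
  - ticket 2 (Broken link): blocked_by=1 -> Wrong timezone
  - ticket 3 (Wrong total): blocked_by=2 -> Broken link
  - ticket 4 (Race condition): blocked_by=NULL -> NULL
  - ticket 5 (Crash on save): blocked_by=2 -> Broken link
  - ticket 6 (Missing icon): blocked_by=4 -> Race condition
  - ticket 7 (Null pointer): blocked_by=NULL -> NULL
  - ticket 8 (Export error): blocked_by=NULL -> NULL
  - ticket 9 (Slow page load): blocked_by=7 -> Null pointer

SQL:
SELECT a.title, b.name AS agent, c.title AS blocked_by
FROM tickets a
LEFT JOIN agents b ON a.agent_id = b.id
LEFT JOIN tickets c ON a.blocked_by = c.id

Result:
title          | agent | blocked_by    
---------------+-------+---------------
Wrong timezone | Bob   | NULL          
Broken link    | NULL  | Wrong timezone
Wrong total    | Hank  | Broken link   
Race condition | Grace | NULL          
Crash on save  | Uma   | Broken link   
Missing icon   | Bob   | Race condition
Null pointer   | Hank  | NULL          
Export error   | Hank  | NULL          
Slow page load | Grace | Null pointer  


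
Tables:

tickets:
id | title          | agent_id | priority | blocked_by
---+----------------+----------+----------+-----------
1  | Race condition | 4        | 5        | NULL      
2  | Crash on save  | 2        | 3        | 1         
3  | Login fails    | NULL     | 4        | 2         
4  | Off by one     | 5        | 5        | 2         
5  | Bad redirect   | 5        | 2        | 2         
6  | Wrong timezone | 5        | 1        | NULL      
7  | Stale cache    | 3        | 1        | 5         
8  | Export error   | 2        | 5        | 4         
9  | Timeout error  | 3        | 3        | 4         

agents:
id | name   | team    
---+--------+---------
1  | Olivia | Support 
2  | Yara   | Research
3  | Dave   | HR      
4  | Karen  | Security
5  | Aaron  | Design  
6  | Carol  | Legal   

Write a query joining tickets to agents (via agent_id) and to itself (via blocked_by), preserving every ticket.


Two LEFT JOINs from the same base table tickets: one to agents via agent_id, one to tickets itself via blocked_by. Both are LEFT so every ticket is preserved.
Match against agents:
  - ticket 1 (Race condition): agent_id=4 -> matches Karen
  - ticket 2 (Crash on save): agent_id=2 -> matches Yara
  - ticket 3 (Login fails): agent_id=NULL, no match -> kept with NULL
  - ticket 4 (Off by one): agent_id=5 -> matches Aaron
  - ticket 5 (Bad redirect): agent_id=5 -> matches Aaron
  - ticket 6 (Wrong timezone): agent_id=5 -> matches Aaron
  - ticket 7 (Stale cache): agent_id=3 -> matches Dave
  - ticket 8 (Export error): agent_id=2 -> matches Yara
  - ticket 9 (Timeout error): agent_id=3 -> matches Dave
Match against tickets (self):
  - ticket 1 (Race condition): blocked_by=NULL -> NULL
  - ticket 2 (Crash on save): blocked_by=1 -> Race condition
  - ticket 3 (Login fails): blocked_by=2 -> Crash on save
  - ticket 4 (Off by one): blocked_by=2 -> Crash on save
  - ticket 5 (Bad redirect): blocked_by=2 -> Crash on save
  - ticket 6 (Wrong timezone): blocked_by=NULL -> NULL
  - ticket 7 (Stale cache): blocked_by=5 -> Bad redirect
  - ticket 8 (Export error): blocked_by=4 -> Off by one
  - ticket 9 (Timeout error): blocked_by=4 -> Off by one

SQL:
SELECT a.title, b.name AS agent, c.title AS blocked_by
FROM tickets a
LEFT JOIN agents b ON a.agent_id = b.id
LEFT JOIN tickets c ON a.blocked_by = c.id

Result:
title          | agent | blocked_by    
---------------+-------+---------------
Race condition | Karen | NULL          
Crash on save  | Yara  | Race condition
Login fails    | NULL  | Crash on save 
Off by one     | Aaron | Crash on save 
Bad redirect   | Aaron | Crash on save 
Wrong timezone | Aaron | NULL          
Stale cache    | Dave  | Bad redirect  
Export error   | Yara  | Off by one    
Timeout error  | Dave  | Off by one    


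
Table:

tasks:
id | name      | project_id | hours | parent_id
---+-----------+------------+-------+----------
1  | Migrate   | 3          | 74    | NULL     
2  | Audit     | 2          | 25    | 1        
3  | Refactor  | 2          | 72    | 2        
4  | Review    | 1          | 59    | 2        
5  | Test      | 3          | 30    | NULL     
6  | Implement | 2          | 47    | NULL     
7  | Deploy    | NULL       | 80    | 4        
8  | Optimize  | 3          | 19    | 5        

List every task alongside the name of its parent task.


This is a self-join: tasks is joined to a second copy of itself, matching each row's parent_id to another row's id. Use LEFT JOIN so rows with parent_id=NULL are kept.
  - task 1 (Migrate): parent_id=NULL -> NULL
  - task 2 (Audit): parent_id=1 -> Migrate
  - task 3 (Refactor): parent_id=2 -> Audit
  - task 4 (Review): parent_id=2 -> Audit
  - task 5 (Test): parent_id=NULL -> NULL
  - task 6 (Implement): parent_id=NULL -> NULL
  - task 7 (Deploy): parent_id=4 -> Review
  - task 8 (Optimize): parent_id=5 -> Test

SQL:
SELECT a.name AS item, b.name AS parent
FROM tasks a
LEFT JOIN tasks b ON a.parent_id = b.id

Result:
item      | parent 
----------+--------
Migrate   | NULL   
Audit     | Migrate
Refactor  | Audit  
Review    | Audit  
Test      | NULL   
Implement | NULL   
Deploy    | Review 
Optimize  | Test   


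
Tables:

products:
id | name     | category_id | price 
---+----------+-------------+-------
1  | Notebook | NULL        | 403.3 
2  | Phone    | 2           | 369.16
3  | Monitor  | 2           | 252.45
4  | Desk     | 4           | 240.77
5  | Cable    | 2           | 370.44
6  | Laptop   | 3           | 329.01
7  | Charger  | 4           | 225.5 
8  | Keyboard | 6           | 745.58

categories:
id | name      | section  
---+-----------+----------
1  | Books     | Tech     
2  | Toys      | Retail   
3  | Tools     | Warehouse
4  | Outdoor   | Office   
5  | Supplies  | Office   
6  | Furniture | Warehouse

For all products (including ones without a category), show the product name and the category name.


LEFT JOIN keeps every row from products (the left table); where category_id has no match in categories, the category columns become NULL. Walk through each product:
  - product 1 (Notebook): category_id=NULL, no match -> kept with NULL
  - product 2 (Phone): category_id=2 -> matches Toys
  - product 3 (Monitor): category_id=2 -> matches Toys
  - product 4 (Desk): category_id=4 -> matches Outdoor
  - product 5 (Cable): category_id=2 -> matches Toys
  - product 6 (Laptop): category_id=3 -> matches Tools
  - product 7 (Charger): category_id=4 -> matches Outdoor
  - product 8 (Keyboard): category_id=6 -> matches Furniture
All 8 rows appear; 1 has NULL category.

SQL:
SELECT a.name, b.name AS category
FROM products a
LEFT JOIN categories b ON a.category_id = b.id

Result:
name     | category 
---------+----------
Notebook | NULL     
Phone    | Toys     
Monitor  | Toys     
Desk     | Outdoor  
Cable    | Toys     
Laptop   | Tools    
Charger  | Outdoor  
Keyboard | Furniture


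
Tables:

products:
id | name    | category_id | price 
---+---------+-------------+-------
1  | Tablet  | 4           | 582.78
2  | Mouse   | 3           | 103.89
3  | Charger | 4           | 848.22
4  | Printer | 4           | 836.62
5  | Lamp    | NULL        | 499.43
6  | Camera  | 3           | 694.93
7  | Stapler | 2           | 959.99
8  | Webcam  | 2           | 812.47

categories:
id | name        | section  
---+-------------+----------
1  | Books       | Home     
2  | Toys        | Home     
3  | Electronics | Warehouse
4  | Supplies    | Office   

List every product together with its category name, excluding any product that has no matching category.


INNER JOIN keeps only products rows whose category_id matches an id in categories. Walk through each product:
  - product 1 (Tablet): category_id=4 -> matches Supplies
  - product 2 (Mouse): category_id=3 -> matches Electronics
  - product 3 (Charger): category_id=4 -> matches Supplies
  - product 4 (Printer): category_id=4 -> matches Supplies
  - product 5 (Lamp): category_id=NULL, no match -> dropped
  - product 6 (Camera): category_id=3 -> matches Electronics
  - product 7 (Stapler): category_id=2 -> matches Toys
  - product 8 (Webcam): category_id=2 -> matches Toys
So 1 of 8 rows is dropped.

SQL:
SELECT a.name, b.name AS category
FROM products a
INNER JOIN categories b ON a.category_id = b.id

Result:
name    | category   
--------+------------
Tablet  | Supplies   
Mouse   | Electronics
Charger | Supplies   
Printer | Supplies   
Camera  | Electronics
Stapler | Toys       
Webcam  | Toys       


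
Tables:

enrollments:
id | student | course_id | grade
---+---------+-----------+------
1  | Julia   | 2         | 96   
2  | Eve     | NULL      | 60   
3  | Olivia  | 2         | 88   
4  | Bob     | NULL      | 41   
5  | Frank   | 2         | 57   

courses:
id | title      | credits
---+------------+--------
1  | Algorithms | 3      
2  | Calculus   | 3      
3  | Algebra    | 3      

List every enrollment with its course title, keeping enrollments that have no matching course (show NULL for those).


LEFT JOIN keeps every row from enrollments (the left table); where course_id has no match in courses, the course columns become NULL. Walk through each enrollment:
  - enrollment 1 (Julia): course_id=2 -> matches Calculus
  - enrollment 2 (Eve): course_id=NULL, no match -> kept with NULL
  - enrollment 3 (Olivia): course_id=2 -> matches Calculus
  - enrollment 4 (Bob): course_id=NULL, no match -> kept with NULL
  - enrollment 5 (Frank): course_id=2 -> matches Calculus
All 5 rows appear; 2 have NULL course.

SQL:
SELECT a.student, b.title AS course
FROM enrollments a
LEFT JOIN courses b ON a.course_id = b.id

Result:
student | course  
--------+---------
Julia   | Calculus
Eve     | NULL    
Olivia  | Calculus
Bob     | NULL    
Frank   | Calculus


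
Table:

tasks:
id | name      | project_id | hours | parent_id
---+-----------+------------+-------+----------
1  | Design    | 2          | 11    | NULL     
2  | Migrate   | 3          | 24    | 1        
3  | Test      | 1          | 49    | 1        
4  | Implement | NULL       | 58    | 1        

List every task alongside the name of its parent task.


This is a self-join: tasks is joined to a second copy of itself, matching each row's parent_id to another row's id. Use LEFT JOIN so rows with parent_id=NULL are kept.
  - task 1 (Design): parent_id=NULL -> NULL
  - task 2 (Migrate): parent_id=1 -> Design
  - task 3 (Test): parent_id=1 -> Design
  - task 4 (Implement): parent_id=1 -> Design

SQL:
SELECT a.name AS item, b.name AS parent
FROM tasks a
LEFT JOIN tasks b ON a.parent_id = b.id

Result:
item      | parent
----------+-------
Design    | NULL  
Migrate   | Design
Test      | Design
Implement | Design


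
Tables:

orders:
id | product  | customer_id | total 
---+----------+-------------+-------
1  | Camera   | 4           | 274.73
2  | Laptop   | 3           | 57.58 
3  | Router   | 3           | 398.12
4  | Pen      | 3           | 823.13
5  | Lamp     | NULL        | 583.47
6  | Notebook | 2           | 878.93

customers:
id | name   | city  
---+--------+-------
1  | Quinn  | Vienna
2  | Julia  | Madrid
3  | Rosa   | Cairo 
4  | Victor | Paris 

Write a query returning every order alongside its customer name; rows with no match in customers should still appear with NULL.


LEFT JOIN keeps every row from orders (the left table); where customer_id has no match in customers, the customer columns become NULL. Walk through each order:
  - order 1 (Camera): customer_id=4 -> matches Victor
  - order 2 (Laptop): customer_id=3 -> matches Rosa
  - order 3 (Router): customer_id=3 -> matches Rosa
  - order 4 (Pen): customer_id=3 -> matches Rosa
  - order 5 (Lamp): customer_id=NULL, no match -> kept with NULL
  - order 6 (Notebook): customer_id=2 -> matches Julia
All 6 rows appear; 1 has NULL customer.

SQL:
SELECT a.product, b.name AS customer
FROM orders a
LEFT JOIN customers b ON a.customer_id = b.id

Result:
product  | customer
---------+---------
Camera   | Victor  
Laptop   | Rosa    
Router   | Rosa    
Pen      | Rosa    
Lamp     | NULL    
Notebook | Julia   


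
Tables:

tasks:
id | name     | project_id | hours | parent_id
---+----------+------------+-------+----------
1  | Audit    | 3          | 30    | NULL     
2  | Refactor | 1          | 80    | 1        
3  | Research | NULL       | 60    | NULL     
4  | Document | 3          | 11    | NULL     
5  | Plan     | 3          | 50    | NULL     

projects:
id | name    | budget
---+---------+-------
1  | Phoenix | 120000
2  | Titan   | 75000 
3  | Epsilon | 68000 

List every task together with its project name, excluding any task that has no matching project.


INNER JOIN keeps only tasks rows whose project_id matches an id in projects. Walk through each task:
  - task 1 (Audit): project_id=3 -> matches Epsilon
  - task 2 (Refactor): project_id=1 -> matches Phoenix
  - task 3 (Research): project_id=NULL, no match -> dropped
  - task 4 (Document): project_id=3 -> matches Epsilon
  - task 5 (Plan): project_id=3 -> matches Epsilon
So 1 of 5 rows is dropped.

SQL:
SELECT a.name, b.name AS project
FROM tasks a
INNER JOIN projects b ON a.project_id = b.id

Result:
name     | project
---------+--------
Audit    | Epsilon
Refactor | Phoenix
Document | Epsilon
Plan     | Epsilon


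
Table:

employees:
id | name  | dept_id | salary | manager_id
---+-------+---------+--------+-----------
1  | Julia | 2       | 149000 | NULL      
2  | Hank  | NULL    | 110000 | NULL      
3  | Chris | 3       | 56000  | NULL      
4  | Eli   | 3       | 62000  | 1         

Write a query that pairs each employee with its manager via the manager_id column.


This is a self-join: employees is joined to a second copy of itself, matching each row's manager_id to another row's id. Use LEFT JOIN so rows with manager_id=NULL are kept.
  - employee 1 (Julia): manager_id=NULL -> NULL
  - employee 2 (Hank): manager_id=NULL -> NULL
  - employee 3 (Chris): manager_id=NULL -> NULL
  - employee 4 (Eli): manager_id=1 -> Julia

SQL:
SELECT a.name AS item, b.name AS manager
FROM employees a
LEFT JOIN employees b ON a.manager_id = b.id

Result:
item  | manager
------+--------
Julia | NULL   
Hank  | NULL   
Chris | NULL   
Eli   | Julia  


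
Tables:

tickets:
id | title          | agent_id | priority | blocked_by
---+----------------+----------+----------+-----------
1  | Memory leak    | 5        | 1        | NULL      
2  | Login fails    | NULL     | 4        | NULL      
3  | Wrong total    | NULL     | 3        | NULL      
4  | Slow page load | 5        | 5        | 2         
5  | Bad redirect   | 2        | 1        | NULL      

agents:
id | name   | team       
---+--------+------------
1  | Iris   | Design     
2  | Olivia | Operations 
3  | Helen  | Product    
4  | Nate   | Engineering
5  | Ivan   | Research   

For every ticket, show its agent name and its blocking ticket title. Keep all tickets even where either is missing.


Two LEFT JOINs from the same base table tickets: one to agents via agent_id, one to tickets itself via blocked_by. Both are LEFT so every ticket is preserved.
Match against agents:
  - ticket 1 (Memory leak): agent_id=5 -> matches Ivan
  - ticket 2 (Login fails): agent_id=NULL, no match -> kept with NULL
  - ticket 3 (Wrong total): agent_id=NULL, no match -> kept with NULL
  - ticket 4 (Slow page load): agent_id=5 -> matches Ivan
  - ticket 5 (Bad redirect): agent_id=2 -> matches Olivia
Match against tickets (self):
  - ticket 1 (Memory leak): blocked_by=NULL -> NULL
  - ticket 2 (Login fails): blocked_by=NULL -> NULL
  - ticket 3 (Wrong total): blocked_by=NULL -> NULL
  - ticket 4 (Slow page load): blocked_by=2 -> Login fails
  - ticket 5 (Bad redirect): blocked_by=NULL -> NULL

SQL:
SELECT a.title, b.name AS agent, c.title AS blocked_by
FROM tickets a
LEFT JOIN agents b ON a.agent_id = b.id
LEFT JOIN tickets c ON a.blocked_by = c.id

Result:
title          | agent  | blocked_by 
---------------+--------+------------
Memory leak    | Ivan   | NULL       
Login fails    | NULL   | NULL       
Wrong total    | NULL   | NULL       
Slow page load | Ivan   | Login fails
Bad redirect   | Olivia | NULL       


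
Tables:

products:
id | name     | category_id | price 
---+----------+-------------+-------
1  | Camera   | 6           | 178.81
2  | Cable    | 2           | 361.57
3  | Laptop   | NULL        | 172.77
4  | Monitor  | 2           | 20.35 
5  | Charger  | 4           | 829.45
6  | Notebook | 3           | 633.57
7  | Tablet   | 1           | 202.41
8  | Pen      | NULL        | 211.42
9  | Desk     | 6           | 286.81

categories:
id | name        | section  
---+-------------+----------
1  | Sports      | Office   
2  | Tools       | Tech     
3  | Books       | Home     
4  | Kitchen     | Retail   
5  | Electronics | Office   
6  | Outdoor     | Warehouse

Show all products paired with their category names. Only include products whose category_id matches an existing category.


INNER JOIN keeps only products rows whose category_id matches an id in categories. Walk through each product:
  - product 1 (Camera): category_id=6 -> matches Outdoor
  - product 2 (Cable): category_id=2 -> matches Tools
  - product 3 (Laptop): category_id=NULL, no match -> dropped
  - product 4 (Monitor): category_id=2 -> matches Tools
  - product 5 (Charger): category_id=4 -> matches Kitchen
  - product 6 (Notebook): category_id=3 -> matches Books
  - product 7 (Tablet): category_id=1 -> matches Sports
  - product 8 (Pen): category_id=NULL, no match -> dropped
  - product 9 (Desk): category_id=6 -> matches Outdoor
So 2 of 9 rows are dropped.

SQL:
SELECT a.name, b.name AS category
FROM products a
INNER JOIN categories b ON a.category_id = b.id

Result:
name     | category
---------+---------
Camera   | Outdoor 
Cable    | Tools   
Monitor  | Tools   
Charger  | Kitchen 
Notebook | Books   
Tablet   | Sports  
Desk     | Outdoor 


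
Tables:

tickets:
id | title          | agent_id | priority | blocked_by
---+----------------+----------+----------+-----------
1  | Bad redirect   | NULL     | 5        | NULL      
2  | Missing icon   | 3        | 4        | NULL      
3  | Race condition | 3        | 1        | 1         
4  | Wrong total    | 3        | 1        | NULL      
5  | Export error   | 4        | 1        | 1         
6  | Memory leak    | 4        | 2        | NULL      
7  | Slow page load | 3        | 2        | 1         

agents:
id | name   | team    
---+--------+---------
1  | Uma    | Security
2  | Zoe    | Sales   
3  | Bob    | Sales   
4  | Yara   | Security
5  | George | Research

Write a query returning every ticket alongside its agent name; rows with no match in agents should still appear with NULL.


LEFT JOIN keeps every row from tickets (the left table); where agent_id has no match in agents, the agent columns become NULL. Walk through each ticket:
  - ticket 1 (Bad redirect): agent_id=NULL, no match -> kept with NULL
  - ticket 2 (Missing icon): agent_id=3 -> matches Bob
  - ticket 3 (Race condition): agent_id=3 -> matches Bob
  - ticket 4 (Wrong total): agent_id=3 -> matches Bob
  - ticket 5 (Export error): agent_id=4 -> matches Yara
  - ticket 6 (Memory leak): agent_id=4 -> matches Yara
  - ticket 7 (Slow page load): agent_id=3 -> matches Bob
All 7 rows appear; 1 has NULL agent.

SQL:
SELECT a.title, b.name AS agent
FROM tickets a
LEFT JOIN agents b ON a.agent_id = b.id

Result:
title          | agent
---------------+------
Bad redirect   | NULL 
Missing icon   | Bob  
Race condition | Bob  
Wrong total    | Bob  
Export error   | Yara 
Memory leak    | Yara 
Slow page load | Bob  


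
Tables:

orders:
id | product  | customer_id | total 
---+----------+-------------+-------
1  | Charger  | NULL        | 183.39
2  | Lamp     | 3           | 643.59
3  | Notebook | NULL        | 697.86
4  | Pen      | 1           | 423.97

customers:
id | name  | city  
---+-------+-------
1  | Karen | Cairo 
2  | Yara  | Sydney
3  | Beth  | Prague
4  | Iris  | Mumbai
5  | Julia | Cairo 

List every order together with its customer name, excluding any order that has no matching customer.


INNER JOIN keeps only orders rows whose customer_id matches an id in customers. Walk through each order:
  - order 1 (Charger): customer_id=NULL, no match -> dropped
  - order 2 (Lamp): customer_id=3 -> matches Beth
  - order 3 (Notebook): customer_id=NULL, no match -> dropped
  - order 4 (Pen): customer_id=1 -> matches Karen
So 2 of 4 rows are dropped.

SQL:
SELECT a.product, b.name AS customer
FROM orders a
INNER JOIN customers b ON a.customer_id = b.id

Result:
product | customer
--------+---------
Lamp    | Beth    
Pen     | Karen   


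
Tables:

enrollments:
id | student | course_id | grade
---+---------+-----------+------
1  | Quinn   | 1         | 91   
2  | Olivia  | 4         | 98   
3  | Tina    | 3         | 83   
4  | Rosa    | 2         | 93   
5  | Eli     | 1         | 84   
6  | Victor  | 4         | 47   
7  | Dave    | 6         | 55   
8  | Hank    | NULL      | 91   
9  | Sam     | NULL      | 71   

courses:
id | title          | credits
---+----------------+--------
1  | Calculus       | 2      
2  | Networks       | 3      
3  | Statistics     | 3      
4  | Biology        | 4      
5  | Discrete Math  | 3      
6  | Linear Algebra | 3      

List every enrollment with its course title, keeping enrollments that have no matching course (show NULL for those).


LEFT JOIN keeps every row from enrollments (the left table); where course_id has no match in courses, the course columns become NULL. Walk through each enrollment:
  - enrollment 1 (Quinn): course_id=1 -> matches Calculus
  - enrollment 2 (Olivia): course_id=4 -> matches Biology
  - enrollment 3 (Tina): course_id=3 -> matches Statistics
  - enrollment 4 (Rosa): course_id=2 -> matches Networks
  - enrollment 5 (Eli): course_id=1 -> matches Calculus
  - enrollment 6 (Victor): course_id=4 -> matches Biology
  - enrollment 7 (Dave): course_id=6 -> matches Linear Algebra
  - enrollment 8 (Hank): course_id=NULL, no match -> kept with NULL
  - enrollment 9 (Sam): course_id=NULL, no match -> kept with NULL
All 9 rows appear; 2 have NULL course.

SQL:
SELECT a.student, b.title AS course
FROM enrollments a
LEFT JOIN courses b ON a.course_id = b.id

Result:
student | course        
--------+---------------
Quinn   | Calculus      
Olivia  | Biology       
Tina    | Statistics    
Rosa    | Networks      
Eli     | Calculus      
Victor  | Biology       
Dave    | Linear Algebra
Hank    | NULL          
Sam     | NULL          


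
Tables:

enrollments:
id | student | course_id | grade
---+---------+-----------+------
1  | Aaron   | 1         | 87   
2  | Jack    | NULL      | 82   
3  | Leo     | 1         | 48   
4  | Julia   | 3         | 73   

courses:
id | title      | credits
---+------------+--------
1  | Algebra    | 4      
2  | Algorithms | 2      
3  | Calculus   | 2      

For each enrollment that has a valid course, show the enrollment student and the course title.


INNER JOIN keeps only enrollments rows whose course_id matches an id in courses. Walk through each enrollment:
  - enrollment 1 (Aaron): course_id=1 -> matches Algebra
  - enrollment 2 (Jack): course_id=NULL, no match -> dropped
  - enrollment 3 (Leo): course_id=1 -> matches Algebra
  - enrollment 4 (Julia): course_id=3 -> matches Calculus
So 1 of 4 rows is dropped.

SQL:
SELECT a.student, b.title AS course
FROM enrollments a
INNER JOIN courses b ON a.course_id = b.id

Result:
student | course  
--------+---------
Aaron   | Algebra 
Leo     | Algebra 
Julia   | Calculus


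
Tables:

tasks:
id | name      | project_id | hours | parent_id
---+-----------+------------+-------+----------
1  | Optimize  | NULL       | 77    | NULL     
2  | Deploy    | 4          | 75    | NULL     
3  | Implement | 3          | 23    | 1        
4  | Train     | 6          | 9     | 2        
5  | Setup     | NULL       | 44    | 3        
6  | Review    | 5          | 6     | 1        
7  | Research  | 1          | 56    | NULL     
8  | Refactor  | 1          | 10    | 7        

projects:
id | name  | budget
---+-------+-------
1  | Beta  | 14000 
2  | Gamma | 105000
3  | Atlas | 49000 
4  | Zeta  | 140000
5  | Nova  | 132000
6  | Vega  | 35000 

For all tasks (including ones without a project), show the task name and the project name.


LEFT JOIN keeps every row from tasks (the left table); where project_id has no match in projects, the project columns become NULL. Walk through each task:
  - task 1 (Optimize): project_id=NULL, no match -> kept with NULL
  - task 2 (Deploy): project_id=4 -> matches Zeta
  - task 3 (Implement): project_id=3 -> matches Atlas
  - task 4 (Train): project_id=6 -> matches Vega
  - task 5 (Setup): project_id=NULL, no match -> kept with NULL
  - task 6 (Review): project_id=5 -> matches Nova
  - task 7 (Research): project_id=1 -> matches Beta
  - task 8 (Refactor): project_id=1 -> matches Beta
All 8 rows appear; 2 have NULL project.

SQL:
SELECT a.name, b.name AS project
FROM tasks a
LEFT JOIN projects b ON a.project_id = b.id

Result:
name      | project
----------+--------
Optimize  | NULL   
Deploy    | Zeta   
Implement | Atlas  
Train     | Vega   
Setup     | NULL   
Review    | Nova   
Research  | Beta   
Refactor  | Beta   


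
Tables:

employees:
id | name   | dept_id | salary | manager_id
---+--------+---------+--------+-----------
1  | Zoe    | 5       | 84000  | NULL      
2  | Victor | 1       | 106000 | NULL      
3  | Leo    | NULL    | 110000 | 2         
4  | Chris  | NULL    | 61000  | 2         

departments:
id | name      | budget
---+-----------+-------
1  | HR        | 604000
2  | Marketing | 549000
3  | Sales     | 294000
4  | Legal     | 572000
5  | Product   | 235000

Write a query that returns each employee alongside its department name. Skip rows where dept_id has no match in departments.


INNER JOIN keeps only employees rows whose dept_id matches an id in departments. Walk through each employee:
  - employee 1 (Zoe): dept_id=5 -> matches Product
  - employee 2 (Victor): dept_id=1 -> matches HR
  - employee 3 (Leo): dept_id=NULL, no match -> dropped
  - employee 4 (Chris): dept_id=NULL, no match -> dropped
So 2 of 4 rows are dropped.

SQL:
SELECT a.name, b.name AS department
FROM employees a
INNER JOIN departments b ON a.dept_id = b.id

Result:
name   | department
-------+-----------
Zoe    | Product   
Victor | HR        


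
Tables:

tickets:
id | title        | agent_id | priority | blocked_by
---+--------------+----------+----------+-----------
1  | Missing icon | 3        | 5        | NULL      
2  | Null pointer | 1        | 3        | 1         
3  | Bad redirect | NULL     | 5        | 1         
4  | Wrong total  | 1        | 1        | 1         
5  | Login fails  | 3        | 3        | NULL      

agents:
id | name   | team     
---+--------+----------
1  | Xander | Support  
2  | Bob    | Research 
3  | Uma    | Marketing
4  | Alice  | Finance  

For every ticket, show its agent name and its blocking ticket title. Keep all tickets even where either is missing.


Two LEFT JOINs from the same base table tickets: one to agents via agent_id, one to tickets itself via blocked_by. Both are LEFT so every ticket is preserved.
Match against agents:
  - ticket 1 (Missing icon): agent_id=3 -> matches Uma
  - ticket 2 (Null pointer): agent_id=1 -> matches Xander
  - ticket 3 (Bad redirect): agent_id=NULL, no match -> kept with NULL
  - ticket 4 (Wrong total): agent_id=1 -> matches Xander
  - ticket 5 (Login fails): agent_id=3 -> matches Uma
Match against tickets (self):
  - ticket 1 (Missing icon): blocked_by=NULL -> NULL
  - ticket 2 (Null pointer): blocked_by=1 -> Missing icon
  - ticket 3 (Bad redirect): blocked_by=1 -> Missing icon
  - ticket 4 (Wrong total): blocked_by=1 -> Missing icon
  - ticket 5 (Login fails): blocked_by=NULL -> NULL

SQL:
SELECT a.title, b.name AS agent, c.title AS blocked_by
FROM tickets a
LEFT JOIN agents b ON a.agent_id = b.id
LEFT JOIN tickets c ON a.blocked_by = c.id

Result:
title        | agent  | blocked_by  
-------------+--------+-------------
Missing icon | Uma    | NULL        
Null pointer | Xander | Missing icon
Bad redirect | NULL   | Missing icon
Wrong total  | Xander | Missing icon
Login fails  | Uma    | NULL        


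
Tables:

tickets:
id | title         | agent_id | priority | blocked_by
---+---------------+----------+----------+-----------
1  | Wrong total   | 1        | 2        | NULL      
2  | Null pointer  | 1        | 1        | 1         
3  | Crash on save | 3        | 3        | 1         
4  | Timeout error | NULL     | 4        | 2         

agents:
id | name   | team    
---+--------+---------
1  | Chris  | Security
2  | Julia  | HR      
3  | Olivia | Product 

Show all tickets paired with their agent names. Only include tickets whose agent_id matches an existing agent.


INNER JOIN keeps only tickets rows whose agent_id matches an id in agents. Walk through each ticket:
  - ticket 1 (Wrong total): agent_id=1 -> matches Chris
  - ticket 2 (Null pointer): agent_id=1 -> matches Chris
  - ticket 3 (Crash on save): agent_id=3 -> matches Olivia
  - ticket 4 (Timeout error): agent_id=NULL, no match -> dropped
So 1 of 4 rows is dropped.

SQL:
SELECT a.title, b.name AS agent
FROM tickets a
INNER JOIN agents b ON a.agent_id = b.id

Result:
title         | agent 
--------------+-------
Wrong total   | Chris 
Null pointer  | Chris 
Crash on save | Olivia


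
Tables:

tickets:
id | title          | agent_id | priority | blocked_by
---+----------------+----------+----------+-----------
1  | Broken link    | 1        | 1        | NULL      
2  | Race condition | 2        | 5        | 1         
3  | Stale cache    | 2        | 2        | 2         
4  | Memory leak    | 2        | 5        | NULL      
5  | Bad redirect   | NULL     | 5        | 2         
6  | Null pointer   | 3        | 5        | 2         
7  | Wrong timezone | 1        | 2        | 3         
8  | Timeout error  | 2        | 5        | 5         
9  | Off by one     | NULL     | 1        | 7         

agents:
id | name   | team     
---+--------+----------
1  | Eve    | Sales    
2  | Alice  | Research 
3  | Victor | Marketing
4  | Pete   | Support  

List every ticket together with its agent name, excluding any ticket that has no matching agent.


INNER JOIN keeps only tickets rows whose agent_id matches an id in agents. Walk through each ticket:
  - ticket 1 (Broken link): agent_id=1 -> matches Eve
  - ticket 2 (Race condition): agent_id=2 -> matches Alice
  - ticket 3 (Stale cache): agent_id=2 -> matches Alice
  - ticket 4 (Memory leak): agent_id=2 -> matches Alice
  - ticket 5 (Bad redirect): agent_id=NULL, no match -> dropped
  - ticket 6 (Null pointer): agent_id=3 -> matches Victor
  - ticket 7 (Wrong timezone): agent_id=1 -> matches Eve
  - ticket 8 (Timeout error): agent_id=2 -> matches Alice
  - ticket 9 (Off by one): agent_id=NULL, no match -> dropped
So 2 of 9 rows are dropped.

SQL:
SELECT a.title, b.name AS agent
FROM tickets a
INNER JOIN agents b ON a.agent_id = b.id

Result:
title          | agent 
---------------+-------
Broken link    | Eve   
Race condition | Alice 
Stale cache    | Alice 
Memory leak    | Alice 
Null pointer   | Victor
Wrong timezone | Eve   
Timeout error  | Alice 


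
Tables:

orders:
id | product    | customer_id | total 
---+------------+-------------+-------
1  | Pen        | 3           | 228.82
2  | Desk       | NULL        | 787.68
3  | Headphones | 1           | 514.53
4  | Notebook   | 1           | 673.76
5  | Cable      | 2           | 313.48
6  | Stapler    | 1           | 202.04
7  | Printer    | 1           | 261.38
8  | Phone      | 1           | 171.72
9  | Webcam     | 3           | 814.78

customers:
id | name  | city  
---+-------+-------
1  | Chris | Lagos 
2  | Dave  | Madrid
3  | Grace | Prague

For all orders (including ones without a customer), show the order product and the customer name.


LEFT JOIN keeps every row from orders (the left table); where customer_id has no match in customers, the customer columns become NULL. Walk through each order:
  - order 1 (Pen): customer_id=3 -> matches Grace
  - order 2 (Desk): customer_id=NULL, no match -> kept with NULL
  - order 3 (Headphones): customer_id=1 -> matches Chris
  - order 4 (Notebook): customer_id=1 -> matches Chris
  - order 5 (Cable): customer_id=2 -> matches Dave
  - order 6 (Stapler): customer_id=1 -> matches Chris
  - order 7 (Printer): customer_id=1 -> matches Chris
  - order 8 (Phone): customer_id=1 -> matches Chris
  - order 9 (Webcam): customer_id=3 -> matches Grace
All 9 rows appear; 1 has NULL customer.

SQL:
SELECT a.product, b.name AS customer
FROM orders a
LEFT JOIN customers b ON a.customer_id = b.id

Result:
product    | customer
-----------+---------
Pen        | Grace   
Desk       | NULL    
Headphones | Chris   
Notebook   | Chris   
Cable      | Dave    
Stapler    | Chris   
Printer    | Chris   
Phone      | Chris   
Webcam     | Grace   


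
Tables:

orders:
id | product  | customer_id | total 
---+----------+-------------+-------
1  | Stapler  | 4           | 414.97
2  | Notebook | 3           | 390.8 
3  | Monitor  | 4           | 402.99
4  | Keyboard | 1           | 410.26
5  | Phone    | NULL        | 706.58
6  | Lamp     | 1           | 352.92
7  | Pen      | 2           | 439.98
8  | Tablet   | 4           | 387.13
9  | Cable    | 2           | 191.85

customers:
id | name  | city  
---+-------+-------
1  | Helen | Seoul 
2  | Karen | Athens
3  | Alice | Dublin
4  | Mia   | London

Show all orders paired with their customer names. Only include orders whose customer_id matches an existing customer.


INNER JOIN keeps only orders rows whose customer_id matches an id in customers. Walk through each order:
  - order 1 (Stapler): customer_id=4 -> matches Mia
  - order 2 (Notebook): customer_id=3 -> matches Alice
  - order 3 (Monitor): customer_id=4 -> matches Mia
  - order 4 (Keyboard): customer_id=1 -> matches Helen
  - order 5 (Phone): customer_id=NULL, no match -> dropped
  - order 6 (Lamp): customer_id=1 -> matches Helen
  - order 7 (Pen): customer_id=2 -> matches Karen
  - order 8 (Tablet): customer_id=4 -> matches Mia
  - order 9 (Cable): customer_id=2 -> matches Karen
So 1 of 9 rows is dropped.

SQL:
SELECT a.product, b.name AS customer
FROM orders a
INNER JOIN customers b ON a.customer_id = b.id

Result:
product  | customer
---------+---------
Stapler  | Mia     
Notebook | Alice   
Monitor  | Mia     
Keyboard | Helen   
Lamp     | Helen   
Pen      | Karen   
Tablet   | Mia     
Cable    | Karen   


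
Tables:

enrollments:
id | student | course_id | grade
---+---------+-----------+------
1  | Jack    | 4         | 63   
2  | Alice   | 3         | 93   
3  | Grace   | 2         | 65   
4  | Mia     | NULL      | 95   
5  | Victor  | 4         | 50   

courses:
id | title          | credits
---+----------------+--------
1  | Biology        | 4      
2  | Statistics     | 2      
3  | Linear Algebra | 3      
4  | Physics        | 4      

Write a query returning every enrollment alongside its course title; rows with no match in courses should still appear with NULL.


LEFT JOIN keeps every row from enrollments (the left table); where course_id has no match in courses, the course columns become NULL. Walk through each enrollment:
  - enrollment 1 (Jack): course_id=4 -> matches Physics
  - enrollment 2 (Alice): course_id=3 -> matches Linear Algebra
  - enrollment 3 (Grace): course_id=2 -> matches Statistics
  - enrollment 4 (Mia): course_id=NULL, no match -> kept with NULL
  - enrollment 5 (Victor): course_id=4 -> matches Physics
All 5 rows appear; 1 has NULL course.

SQL:
SELECT a.student, b.title AS course
FROM enrollments a
LEFT JOIN courses b ON a.course_id = b.id

Result:
student | course        
--------+---------------
Jack    | Physics       
Alice   | Linear Algebra
Grace   | Statistics    
Mia     | NULL          
Victor  | Physics       


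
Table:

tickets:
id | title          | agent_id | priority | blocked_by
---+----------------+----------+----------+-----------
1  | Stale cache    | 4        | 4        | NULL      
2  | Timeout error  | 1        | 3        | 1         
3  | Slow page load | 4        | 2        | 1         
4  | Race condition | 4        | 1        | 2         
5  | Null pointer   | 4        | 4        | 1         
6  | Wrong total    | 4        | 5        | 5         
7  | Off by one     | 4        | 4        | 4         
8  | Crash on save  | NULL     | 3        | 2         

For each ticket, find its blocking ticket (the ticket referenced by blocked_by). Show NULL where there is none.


This is a self-join: tickets is joined to a second copy of itself, matching each row's blocked_by to another row's id. Use LEFT JOIN so rows with blocked_by=NULL are kept.
  - ticket 1 (Stale cache): blocked_by=NULL -> NULL
  - ticket 2 (Timeout error): blocked_by=1 -> Stale cache
  - ticket 3 (Slow page load): blocked_by=1 -> Stale cache
  - ticket 4 (Race condition): blocked_by=2 -> Timeout error
  - ticket 5 (Null pointer): blocked_by=1 -> Stale cache
  - ticket 6 (Wrong total): blocked_by=5 -> Null pointer
  - ticket 7 (Off by one): blocked_by=4 -> Race condition
  - ticket 8 (Crash on save): blocked_by=2 -> Timeout error

SQL:
SELECT a.title AS item, b.title AS blocked_by
FROM tickets a
LEFT JOIN tickets b ON a.blocked_by = b.id

Result:
item           | blocked_by    
---------------+---------------
Stale cache    | NULL          
Timeout error  | Stale cache   
Slow page load | Stale cache   
Race condition | Timeout error 
Null pointer   | Stale cache   
Wrong total    | Null pointer  
Off by one     | Race condition
Crash on save  | Timeout error 
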